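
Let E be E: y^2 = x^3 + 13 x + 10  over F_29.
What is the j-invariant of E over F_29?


Delta = -16(4 a^3 + 27 b^2) mod 29 = 23
-1728 * (4 a)^3 = -1728 * (4*13)^3 mod 29 = 18
j = 18 * 23^(-1) mod 29 = 26

j = 26 (mod 29)


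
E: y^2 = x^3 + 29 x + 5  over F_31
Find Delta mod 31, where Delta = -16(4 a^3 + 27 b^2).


4 a^3 + 27 b^2 = 4*29^3 + 27*5^2 = 97556 + 675 = 98231
Delta = -16 * (98231) = -1571696
Delta mod 31 = 4

Delta = 4 (mod 31)


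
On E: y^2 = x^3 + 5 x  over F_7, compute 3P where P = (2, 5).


k = 3 = 11_2 (binary, LSB first: 11)
Double-and-add from P = (2, 5):
  bit 0 = 1: acc = O + (2, 5) = (2, 5)
  bit 1 = 1: acc = (2, 5) + (4, 0) = (2, 2)

3P = (2, 2)


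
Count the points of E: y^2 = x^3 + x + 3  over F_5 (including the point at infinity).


For each x in F_5, count y with y^2 = x^3 + 1 x + 3 mod 5:
  x = 1: RHS = 0, y in [0]  -> 1 point(s)
  x = 4: RHS = 1, y in [1, 4]  -> 2 point(s)
Affine points: 3. Add the point at infinity: total = 4.

#E(F_5) = 4


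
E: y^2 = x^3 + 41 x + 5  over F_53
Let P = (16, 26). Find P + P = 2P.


Doubling: s = (3 x1^2 + a) / (2 y1)
s = (3*16^2 + 41) / (2*26) mod 53 = 39
x3 = s^2 - 2 x1 mod 53 = 39^2 - 2*16 = 5
y3 = s (x1 - x3) - y1 mod 53 = 39 * (16 - 5) - 26 = 32

2P = (5, 32)


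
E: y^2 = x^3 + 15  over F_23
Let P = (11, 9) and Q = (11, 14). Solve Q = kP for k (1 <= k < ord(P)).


Enumerate multiples of P until we hit Q = (11, 14):
  1P = (11, 9)
  2P = (2, 0)
  3P = (11, 14)
Match found at i = 3.

k = 3


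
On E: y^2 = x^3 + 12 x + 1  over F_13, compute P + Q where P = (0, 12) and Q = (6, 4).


P != Q, so use the chord formula.
s = (y2 - y1) / (x2 - x1) = (5) / (6) mod 13 = 3
x3 = s^2 - x1 - x2 mod 13 = 3^2 - 0 - 6 = 3
y3 = s (x1 - x3) - y1 mod 13 = 3 * (0 - 3) - 12 = 5

P + Q = (3, 5)


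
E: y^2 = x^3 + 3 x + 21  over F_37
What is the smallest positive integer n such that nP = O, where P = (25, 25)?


Compute successive multiples of P until we hit O:
  1P = (25, 25)
  2P = (12, 3)
  3P = (16, 13)
  4P = (6, 25)
  5P = (6, 12)
  6P = (16, 24)
  7P = (12, 34)
  8P = (25, 12)
  ... (continuing to 9P)
  9P = O

ord(P) = 9


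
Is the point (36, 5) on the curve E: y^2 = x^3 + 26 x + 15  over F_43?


Check whether y^2 = x^3 + 26 x + 15 (mod 43) for (x, y) = (36, 5).
LHS: y^2 = 5^2 mod 43 = 25
RHS: x^3 + 26 x + 15 = 36^3 + 26*36 + 15 mod 43 = 6
LHS != RHS

No, not on the curve


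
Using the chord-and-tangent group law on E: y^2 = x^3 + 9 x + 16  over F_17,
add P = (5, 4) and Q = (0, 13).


P != Q, so use the chord formula.
s = (y2 - y1) / (x2 - x1) = (9) / (12) mod 17 = 5
x3 = s^2 - x1 - x2 mod 17 = 5^2 - 5 - 0 = 3
y3 = s (x1 - x3) - y1 mod 17 = 5 * (5 - 3) - 4 = 6

P + Q = (3, 6)


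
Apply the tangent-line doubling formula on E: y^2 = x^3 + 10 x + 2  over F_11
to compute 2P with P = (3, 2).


Doubling: s = (3 x1^2 + a) / (2 y1)
s = (3*3^2 + 10) / (2*2) mod 11 = 1
x3 = s^2 - 2 x1 mod 11 = 1^2 - 2*3 = 6
y3 = s (x1 - x3) - y1 mod 11 = 1 * (3 - 6) - 2 = 6

2P = (6, 6)


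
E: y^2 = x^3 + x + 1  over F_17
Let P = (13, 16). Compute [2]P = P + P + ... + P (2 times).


k = 2 = 10_2 (binary, LSB first: 01)
Double-and-add from P = (13, 16):
  bit 0 = 0: acc unchanged = O
  bit 1 = 1: acc = O + (9, 5) = (9, 5)

2P = (9, 5)


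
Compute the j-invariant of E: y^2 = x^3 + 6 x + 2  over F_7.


Delta = -16(4 a^3 + 27 b^2) mod 7 = 2
-1728 * (4 a)^3 = -1728 * (4*6)^3 mod 7 = 6
j = 6 * 2^(-1) mod 7 = 3

j = 3 (mod 7)


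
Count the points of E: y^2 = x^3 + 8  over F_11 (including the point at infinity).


For each x in F_11, count y with y^2 = x^3 + 0 x + 8 mod 11:
  x = 1: RHS = 9, y in [3, 8]  -> 2 point(s)
  x = 2: RHS = 5, y in [4, 7]  -> 2 point(s)
  x = 5: RHS = 1, y in [1, 10]  -> 2 point(s)
  x = 6: RHS = 4, y in [2, 9]  -> 2 point(s)
  x = 8: RHS = 3, y in [5, 6]  -> 2 point(s)
  x = 9: RHS = 0, y in [0]  -> 1 point(s)
Affine points: 11. Add the point at infinity: total = 12.

#E(F_11) = 12


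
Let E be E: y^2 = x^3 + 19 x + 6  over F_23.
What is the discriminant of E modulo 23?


4 a^3 + 27 b^2 = 4*19^3 + 27*6^2 = 27436 + 972 = 28408
Delta = -16 * (28408) = -454528
Delta mod 23 = 21

Delta = 21 (mod 23)


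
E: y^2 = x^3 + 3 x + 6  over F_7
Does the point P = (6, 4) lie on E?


Check whether y^2 = x^3 + 3 x + 6 (mod 7) for (x, y) = (6, 4).
LHS: y^2 = 4^2 mod 7 = 2
RHS: x^3 + 3 x + 6 = 6^3 + 3*6 + 6 mod 7 = 2
LHS = RHS

Yes, on the curve


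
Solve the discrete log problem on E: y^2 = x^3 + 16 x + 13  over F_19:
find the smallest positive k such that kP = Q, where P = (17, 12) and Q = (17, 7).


Enumerate multiples of P until we hit Q = (17, 7):
  1P = (17, 12)
  2P = (8, 8)
  3P = (1, 12)
  4P = (1, 7)
  5P = (8, 11)
  6P = (17, 7)
Match found at i = 6.

k = 6


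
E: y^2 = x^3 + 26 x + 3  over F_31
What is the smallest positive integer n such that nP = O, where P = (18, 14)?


Compute successive multiples of P until we hit O:
  1P = (18, 14)
  2P = (30, 10)
  3P = (21, 18)
  4P = (11, 16)
  5P = (16, 12)
  6P = (29, 6)
  7P = (4, 4)
  8P = (19, 3)
  ... (continuing to 33P)
  33P = O

ord(P) = 33


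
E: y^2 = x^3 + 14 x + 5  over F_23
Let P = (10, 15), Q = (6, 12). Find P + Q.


P != Q, so use the chord formula.
s = (y2 - y1) / (x2 - x1) = (20) / (19) mod 23 = 18
x3 = s^2 - x1 - x2 mod 23 = 18^2 - 10 - 6 = 9
y3 = s (x1 - x3) - y1 mod 23 = 18 * (10 - 9) - 15 = 3

P + Q = (9, 3)


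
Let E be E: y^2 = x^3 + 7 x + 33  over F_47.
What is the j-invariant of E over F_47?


Delta = -16(4 a^3 + 27 b^2) mod 47 = 19
-1728 * (4 a)^3 = -1728 * (4*7)^3 mod 47 = 33
j = 33 * 19^(-1) mod 47 = 24

j = 24 (mod 47)


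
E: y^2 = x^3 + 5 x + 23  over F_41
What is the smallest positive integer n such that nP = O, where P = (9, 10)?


Compute successive multiples of P until we hit O:
  1P = (9, 10)
  2P = (39, 28)
  3P = (36, 23)
  4P = (0, 8)
  5P = (28, 4)
  6P = (20, 28)
  7P = (14, 34)
  8P = (23, 13)
  ... (continuing to 22P)
  22P = O

ord(P) = 22


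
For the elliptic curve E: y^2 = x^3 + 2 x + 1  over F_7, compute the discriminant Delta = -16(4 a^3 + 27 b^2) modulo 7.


4 a^3 + 27 b^2 = 4*2^3 + 27*1^2 = 32 + 27 = 59
Delta = -16 * (59) = -944
Delta mod 7 = 1

Delta = 1 (mod 7)


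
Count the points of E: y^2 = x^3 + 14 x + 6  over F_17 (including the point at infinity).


For each x in F_17, count y with y^2 = x^3 + 14 x + 6 mod 17:
  x = 1: RHS = 4, y in [2, 15]  -> 2 point(s)
  x = 2: RHS = 8, y in [5, 12]  -> 2 point(s)
  x = 6: RHS = 0, y in [0]  -> 1 point(s)
  x = 8: RHS = 1, y in [1, 16]  -> 2 point(s)
  x = 12: RHS = 15, y in [7, 10]  -> 2 point(s)
  x = 15: RHS = 4, y in [2, 15]  -> 2 point(s)
  x = 16: RHS = 8, y in [5, 12]  -> 2 point(s)
Affine points: 13. Add the point at infinity: total = 14.

#E(F_17) = 14


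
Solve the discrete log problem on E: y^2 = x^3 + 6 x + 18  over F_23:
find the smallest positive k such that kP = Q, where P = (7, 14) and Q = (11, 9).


Enumerate multiples of P until we hit Q = (11, 9):
  1P = (7, 14)
  2P = (18, 22)
  3P = (1, 5)
  4P = (0, 8)
  5P = (5, 14)
  6P = (11, 9)
Match found at i = 6.

k = 6


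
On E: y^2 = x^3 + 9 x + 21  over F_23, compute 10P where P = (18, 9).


k = 10 = 1010_2 (binary, LSB first: 0101)
Double-and-add from P = (18, 9):
  bit 0 = 0: acc unchanged = O
  bit 1 = 1: acc = O + (19, 17) = (19, 17)
  bit 2 = 0: acc unchanged = (19, 17)
  bit 3 = 1: acc = (19, 17) + (7, 17) = (20, 6)

10P = (20, 6)


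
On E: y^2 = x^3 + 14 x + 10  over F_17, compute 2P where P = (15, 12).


Doubling: s = (3 x1^2 + a) / (2 y1)
s = (3*15^2 + 14) / (2*12) mod 17 = 11
x3 = s^2 - 2 x1 mod 17 = 11^2 - 2*15 = 6
y3 = s (x1 - x3) - y1 mod 17 = 11 * (15 - 6) - 12 = 2

2P = (6, 2)


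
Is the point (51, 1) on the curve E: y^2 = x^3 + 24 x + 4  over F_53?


Check whether y^2 = x^3 + 24 x + 4 (mod 53) for (x, y) = (51, 1).
LHS: y^2 = 1^2 mod 53 = 1
RHS: x^3 + 24 x + 4 = 51^3 + 24*51 + 4 mod 53 = 1
LHS = RHS

Yes, on the curve


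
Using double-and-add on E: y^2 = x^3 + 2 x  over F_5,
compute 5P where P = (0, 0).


k = 5 = 101_2 (binary, LSB first: 101)
Double-and-add from P = (0, 0):
  bit 0 = 1: acc = O + (0, 0) = (0, 0)
  bit 1 = 0: acc unchanged = (0, 0)
  bit 2 = 1: acc = (0, 0) + O = (0, 0)

5P = (0, 0)


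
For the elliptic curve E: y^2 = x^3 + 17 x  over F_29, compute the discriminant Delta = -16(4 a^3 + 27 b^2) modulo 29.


4 a^3 + 27 b^2 = 4*17^3 + 27*0^2 = 19652 + 0 = 19652
Delta = -16 * (19652) = -314432
Delta mod 29 = 15

Delta = 15 (mod 29)


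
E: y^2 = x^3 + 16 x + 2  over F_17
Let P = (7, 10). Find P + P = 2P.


Doubling: s = (3 x1^2 + a) / (2 y1)
s = (3*7^2 + 16) / (2*10) mod 17 = 9
x3 = s^2 - 2 x1 mod 17 = 9^2 - 2*7 = 16
y3 = s (x1 - x3) - y1 mod 17 = 9 * (7 - 16) - 10 = 11

2P = (16, 11)


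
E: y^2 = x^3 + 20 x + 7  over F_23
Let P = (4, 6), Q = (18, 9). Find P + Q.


P != Q, so use the chord formula.
s = (y2 - y1) / (x2 - x1) = (3) / (14) mod 23 = 15
x3 = s^2 - x1 - x2 mod 23 = 15^2 - 4 - 18 = 19
y3 = s (x1 - x3) - y1 mod 23 = 15 * (4 - 19) - 6 = 22

P + Q = (19, 22)


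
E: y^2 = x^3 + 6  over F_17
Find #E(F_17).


For each x in F_17, count y with y^2 = x^3 + 0 x + 6 mod 17:
  x = 3: RHS = 16, y in [4, 13]  -> 2 point(s)
  x = 4: RHS = 2, y in [6, 11]  -> 2 point(s)
  x = 6: RHS = 1, y in [1, 16]  -> 2 point(s)
  x = 7: RHS = 9, y in [3, 14]  -> 2 point(s)
  x = 8: RHS = 8, y in [5, 12]  -> 2 point(s)
  x = 9: RHS = 4, y in [2, 15]  -> 2 point(s)
  x = 12: RHS = 0, y in [0]  -> 1 point(s)
  x = 14: RHS = 13, y in [8, 9]  -> 2 point(s)
  x = 15: RHS = 15, y in [7, 10]  -> 2 point(s)
Affine points: 17. Add the point at infinity: total = 18.

#E(F_17) = 18


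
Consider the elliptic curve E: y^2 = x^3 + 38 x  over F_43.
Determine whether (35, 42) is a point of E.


Check whether y^2 = x^3 + 38 x + 0 (mod 43) for (x, y) = (35, 42).
LHS: y^2 = 42^2 mod 43 = 1
RHS: x^3 + 38 x + 0 = 35^3 + 38*35 + 0 mod 43 = 1
LHS = RHS

Yes, on the curve


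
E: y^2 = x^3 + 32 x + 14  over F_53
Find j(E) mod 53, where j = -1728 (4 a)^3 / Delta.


Delta = -16(4 a^3 + 27 b^2) mod 53 = 27
-1728 * (4 a)^3 = -1728 * (4*32)^3 mod 53 = 1
j = 1 * 27^(-1) mod 53 = 2

j = 2 (mod 53)


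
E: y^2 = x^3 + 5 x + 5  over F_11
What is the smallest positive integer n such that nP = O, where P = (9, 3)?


Compute successive multiples of P until we hit O:
  1P = (9, 3)
  2P = (5, 1)
  3P = (0, 7)
  4P = (6, 3)
  5P = (7, 8)
  6P = (4, 1)
  7P = (3, 6)
  8P = (2, 10)
  ... (continuing to 18P)
  18P = O

ord(P) = 18


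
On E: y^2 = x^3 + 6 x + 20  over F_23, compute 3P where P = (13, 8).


k = 3 = 11_2 (binary, LSB first: 11)
Double-and-add from P = (13, 8):
  bit 0 = 1: acc = O + (13, 8) = (13, 8)
  bit 1 = 1: acc = (13, 8) + (21, 0) = (13, 15)

3P = (13, 15)


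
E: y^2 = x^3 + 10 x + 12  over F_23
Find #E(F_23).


For each x in F_23, count y with y^2 = x^3 + 10 x + 12 mod 23:
  x = 0: RHS = 12, y in [9, 14]  -> 2 point(s)
  x = 1: RHS = 0, y in [0]  -> 1 point(s)
  x = 3: RHS = 0, y in [0]  -> 1 point(s)
  x = 4: RHS = 1, y in [1, 22]  -> 2 point(s)
  x = 5: RHS = 3, y in [7, 16]  -> 2 point(s)
  x = 6: RHS = 12, y in [9, 14]  -> 2 point(s)
  x = 8: RHS = 6, y in [11, 12]  -> 2 point(s)
  x = 9: RHS = 3, y in [7, 16]  -> 2 point(s)
  x = 10: RHS = 8, y in [10, 13]  -> 2 point(s)
  x = 11: RHS = 4, y in [2, 21]  -> 2 point(s)
  x = 13: RHS = 16, y in [4, 19]  -> 2 point(s)
  x = 15: RHS = 18, y in [8, 15]  -> 2 point(s)
  x = 16: RHS = 13, y in [6, 17]  -> 2 point(s)
  x = 17: RHS = 12, y in [9, 14]  -> 2 point(s)
  x = 19: RHS = 0, y in [0]  -> 1 point(s)
  x = 20: RHS = 1, y in [1, 22]  -> 2 point(s)
  x = 22: RHS = 1, y in [1, 22]  -> 2 point(s)
Affine points: 31. Add the point at infinity: total = 32.

#E(F_23) = 32


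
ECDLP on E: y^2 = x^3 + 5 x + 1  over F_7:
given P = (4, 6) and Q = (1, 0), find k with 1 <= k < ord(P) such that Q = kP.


Enumerate multiples of P until we hit Q = (1, 0):
  1P = (4, 6)
  2P = (3, 6)
  3P = (0, 1)
  4P = (5, 5)
  5P = (6, 3)
  6P = (1, 0)
Match found at i = 6.

k = 6


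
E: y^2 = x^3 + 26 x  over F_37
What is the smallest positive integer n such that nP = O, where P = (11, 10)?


Compute successive multiples of P until we hit O:
  1P = (11, 10)
  2P = (11, 27)
  3P = O

ord(P) = 3


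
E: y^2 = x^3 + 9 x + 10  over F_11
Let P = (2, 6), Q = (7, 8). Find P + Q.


P != Q, so use the chord formula.
s = (y2 - y1) / (x2 - x1) = (2) / (5) mod 11 = 7
x3 = s^2 - x1 - x2 mod 11 = 7^2 - 2 - 7 = 7
y3 = s (x1 - x3) - y1 mod 11 = 7 * (2 - 7) - 6 = 3

P + Q = (7, 3)


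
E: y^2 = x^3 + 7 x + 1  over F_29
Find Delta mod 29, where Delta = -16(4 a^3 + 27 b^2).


4 a^3 + 27 b^2 = 4*7^3 + 27*1^2 = 1372 + 27 = 1399
Delta = -16 * (1399) = -22384
Delta mod 29 = 4

Delta = 4 (mod 29)


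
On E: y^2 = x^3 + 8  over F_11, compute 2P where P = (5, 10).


Doubling: s = (3 x1^2 + a) / (2 y1)
s = (3*5^2 + 0) / (2*10) mod 11 = 1
x3 = s^2 - 2 x1 mod 11 = 1^2 - 2*5 = 2
y3 = s (x1 - x3) - y1 mod 11 = 1 * (5 - 2) - 10 = 4

2P = (2, 4)


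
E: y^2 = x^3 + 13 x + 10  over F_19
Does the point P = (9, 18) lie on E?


Check whether y^2 = x^3 + 13 x + 10 (mod 19) for (x, y) = (9, 18).
LHS: y^2 = 18^2 mod 19 = 1
RHS: x^3 + 13 x + 10 = 9^3 + 13*9 + 10 mod 19 = 1
LHS = RHS

Yes, on the curve


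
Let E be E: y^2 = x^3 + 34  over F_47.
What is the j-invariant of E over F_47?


Delta = -16(4 a^3 + 27 b^2) mod 47 = 30
-1728 * (4 a)^3 = -1728 * (4*0)^3 mod 47 = 0
j = 0 * 30^(-1) mod 47 = 0

j = 0 (mod 47)


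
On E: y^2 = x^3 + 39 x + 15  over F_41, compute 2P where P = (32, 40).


Doubling: s = (3 x1^2 + a) / (2 y1)
s = (3*32^2 + 39) / (2*40) mod 41 = 23
x3 = s^2 - 2 x1 mod 41 = 23^2 - 2*32 = 14
y3 = s (x1 - x3) - y1 mod 41 = 23 * (32 - 14) - 40 = 5

2P = (14, 5)


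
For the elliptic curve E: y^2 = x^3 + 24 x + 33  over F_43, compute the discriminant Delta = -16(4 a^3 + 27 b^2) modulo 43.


4 a^3 + 27 b^2 = 4*24^3 + 27*33^2 = 55296 + 29403 = 84699
Delta = -16 * (84699) = -1355184
Delta mod 43 = 4

Delta = 4 (mod 43)


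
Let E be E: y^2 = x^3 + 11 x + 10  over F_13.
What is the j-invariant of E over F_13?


Delta = -16(4 a^3 + 27 b^2) mod 13 = 4
-1728 * (4 a)^3 = -1728 * (4*11)^3 mod 13 = 8
j = 8 * 4^(-1) mod 13 = 2

j = 2 (mod 13)


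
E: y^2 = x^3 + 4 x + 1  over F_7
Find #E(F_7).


For each x in F_7, count y with y^2 = x^3 + 4 x + 1 mod 7:
  x = 0: RHS = 1, y in [1, 6]  -> 2 point(s)
  x = 4: RHS = 4, y in [2, 5]  -> 2 point(s)
Affine points: 4. Add the point at infinity: total = 5.

#E(F_7) = 5


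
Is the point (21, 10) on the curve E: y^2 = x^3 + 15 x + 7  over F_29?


Check whether y^2 = x^3 + 15 x + 7 (mod 29) for (x, y) = (21, 10).
LHS: y^2 = 10^2 mod 29 = 13
RHS: x^3 + 15 x + 7 = 21^3 + 15*21 + 7 mod 29 = 13
LHS = RHS

Yes, on the curve


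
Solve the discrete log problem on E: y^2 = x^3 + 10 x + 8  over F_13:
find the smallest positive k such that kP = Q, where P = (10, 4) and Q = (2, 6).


Enumerate multiples of P until we hit Q = (2, 6):
  1P = (10, 4)
  2P = (2, 7)
  3P = (5, 12)
  4P = (12, 7)
  5P = (3, 0)
  6P = (12, 6)
  7P = (5, 1)
  8P = (2, 6)
Match found at i = 8.

k = 8


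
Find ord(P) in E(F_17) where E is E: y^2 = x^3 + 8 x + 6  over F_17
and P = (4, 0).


Compute successive multiples of P until we hit O:
  1P = (4, 0)
  2P = O

ord(P) = 2


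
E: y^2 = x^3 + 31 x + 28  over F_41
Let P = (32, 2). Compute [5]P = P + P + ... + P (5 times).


k = 5 = 101_2 (binary, LSB first: 101)
Double-and-add from P = (32, 2):
  bit 0 = 1: acc = O + (32, 2) = (32, 2)
  bit 1 = 0: acc unchanged = (32, 2)
  bit 2 = 1: acc = (32, 2) + (40, 23) = (6, 15)

5P = (6, 15)


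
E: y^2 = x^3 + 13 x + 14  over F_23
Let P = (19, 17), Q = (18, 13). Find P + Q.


P != Q, so use the chord formula.
s = (y2 - y1) / (x2 - x1) = (19) / (22) mod 23 = 4
x3 = s^2 - x1 - x2 mod 23 = 4^2 - 19 - 18 = 2
y3 = s (x1 - x3) - y1 mod 23 = 4 * (19 - 2) - 17 = 5

P + Q = (2, 5)


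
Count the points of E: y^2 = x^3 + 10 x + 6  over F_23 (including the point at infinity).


For each x in F_23, count y with y^2 = x^3 + 10 x + 6 mod 23:
  x = 0: RHS = 6, y in [11, 12]  -> 2 point(s)
  x = 4: RHS = 18, y in [8, 15]  -> 2 point(s)
  x = 6: RHS = 6, y in [11, 12]  -> 2 point(s)
  x = 8: RHS = 0, y in [0]  -> 1 point(s)
  x = 10: RHS = 2, y in [5, 18]  -> 2 point(s)
  x = 15: RHS = 12, y in [9, 14]  -> 2 point(s)
  x = 17: RHS = 6, y in [11, 12]  -> 2 point(s)
  x = 20: RHS = 18, y in [8, 15]  -> 2 point(s)
  x = 21: RHS = 1, y in [1, 22]  -> 2 point(s)
  x = 22: RHS = 18, y in [8, 15]  -> 2 point(s)
Affine points: 19. Add the point at infinity: total = 20.

#E(F_23) = 20


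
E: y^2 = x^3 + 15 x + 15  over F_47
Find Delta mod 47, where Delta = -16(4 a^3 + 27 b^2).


4 a^3 + 27 b^2 = 4*15^3 + 27*15^2 = 13500 + 6075 = 19575
Delta = -16 * (19575) = -313200
Delta mod 47 = 8

Delta = 8 (mod 47)


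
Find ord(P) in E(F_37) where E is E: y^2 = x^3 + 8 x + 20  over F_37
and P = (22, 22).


Compute successive multiples of P until we hit O:
  1P = (22, 22)
  2P = (14, 8)
  3P = (11, 25)
  4P = (16, 10)
  5P = (3, 16)
  6P = (8, 35)
  7P = (19, 36)
  8P = (26, 9)
  ... (continuing to 24P)
  24P = O

ord(P) = 24


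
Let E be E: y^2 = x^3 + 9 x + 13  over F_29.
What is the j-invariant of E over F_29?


Delta = -16(4 a^3 + 27 b^2) mod 29 = 19
-1728 * (4 a)^3 = -1728 * (4*9)^3 mod 29 = 27
j = 27 * 19^(-1) mod 29 = 6

j = 6 (mod 29)


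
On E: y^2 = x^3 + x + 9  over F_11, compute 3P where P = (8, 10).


k = 3 = 11_2 (binary, LSB first: 11)
Double-and-add from P = (8, 10):
  bit 0 = 1: acc = O + (8, 10) = (8, 10)
  bit 1 = 1: acc = (8, 10) + (4, 0) = (8, 1)

3P = (8, 1)


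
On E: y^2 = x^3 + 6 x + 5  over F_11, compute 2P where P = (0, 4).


Doubling: s = (3 x1^2 + a) / (2 y1)
s = (3*0^2 + 6) / (2*4) mod 11 = 9
x3 = s^2 - 2 x1 mod 11 = 9^2 - 2*0 = 4
y3 = s (x1 - x3) - y1 mod 11 = 9 * (0 - 4) - 4 = 4

2P = (4, 4)


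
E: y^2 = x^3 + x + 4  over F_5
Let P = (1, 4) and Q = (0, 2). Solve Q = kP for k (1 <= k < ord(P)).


Enumerate multiples of P until we hit Q = (0, 2):
  1P = (1, 4)
  2P = (2, 3)
  3P = (3, 3)
  4P = (0, 3)
  5P = (0, 2)
Match found at i = 5.

k = 5


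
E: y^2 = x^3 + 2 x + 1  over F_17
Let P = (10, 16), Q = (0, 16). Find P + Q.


P != Q, so use the chord formula.
s = (y2 - y1) / (x2 - x1) = (0) / (7) mod 17 = 0
x3 = s^2 - x1 - x2 mod 17 = 0^2 - 10 - 0 = 7
y3 = s (x1 - x3) - y1 mod 17 = 0 * (10 - 7) - 16 = 1

P + Q = (7, 1)


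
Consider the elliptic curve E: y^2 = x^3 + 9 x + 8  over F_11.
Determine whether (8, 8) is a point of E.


Check whether y^2 = x^3 + 9 x + 8 (mod 11) for (x, y) = (8, 8).
LHS: y^2 = 8^2 mod 11 = 9
RHS: x^3 + 9 x + 8 = 8^3 + 9*8 + 8 mod 11 = 9
LHS = RHS

Yes, on the curve


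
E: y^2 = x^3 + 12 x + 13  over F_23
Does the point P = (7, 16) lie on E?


Check whether y^2 = x^3 + 12 x + 13 (mod 23) for (x, y) = (7, 16).
LHS: y^2 = 16^2 mod 23 = 3
RHS: x^3 + 12 x + 13 = 7^3 + 12*7 + 13 mod 23 = 3
LHS = RHS

Yes, on the curve


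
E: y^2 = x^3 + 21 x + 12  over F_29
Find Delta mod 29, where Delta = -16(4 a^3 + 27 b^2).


4 a^3 + 27 b^2 = 4*21^3 + 27*12^2 = 37044 + 3888 = 40932
Delta = -16 * (40932) = -654912
Delta mod 29 = 24

Delta = 24 (mod 29)


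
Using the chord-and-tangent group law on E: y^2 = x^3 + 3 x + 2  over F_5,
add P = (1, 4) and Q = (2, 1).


P != Q, so use the chord formula.
s = (y2 - y1) / (x2 - x1) = (2) / (1) mod 5 = 2
x3 = s^2 - x1 - x2 mod 5 = 2^2 - 1 - 2 = 1
y3 = s (x1 - x3) - y1 mod 5 = 2 * (1 - 1) - 4 = 1

P + Q = (1, 1)


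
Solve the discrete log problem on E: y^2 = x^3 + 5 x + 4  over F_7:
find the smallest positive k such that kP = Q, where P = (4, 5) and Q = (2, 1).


Enumerate multiples of P until we hit Q = (2, 1):
  1P = (4, 5)
  2P = (0, 5)
  3P = (3, 2)
  4P = (2, 1)
Match found at i = 4.

k = 4


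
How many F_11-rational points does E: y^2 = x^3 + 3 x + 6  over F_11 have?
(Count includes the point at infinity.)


For each x in F_11, count y with y^2 = x^3 + 3 x + 6 mod 11:
  x = 2: RHS = 9, y in [3, 8]  -> 2 point(s)
  x = 3: RHS = 9, y in [3, 8]  -> 2 point(s)
  x = 4: RHS = 5, y in [4, 7]  -> 2 point(s)
  x = 5: RHS = 3, y in [5, 6]  -> 2 point(s)
  x = 6: RHS = 9, y in [3, 8]  -> 2 point(s)
  x = 8: RHS = 3, y in [5, 6]  -> 2 point(s)
  x = 9: RHS = 3, y in [5, 6]  -> 2 point(s)
Affine points: 14. Add the point at infinity: total = 15.

#E(F_11) = 15


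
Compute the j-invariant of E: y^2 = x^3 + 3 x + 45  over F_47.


Delta = -16(4 a^3 + 27 b^2) mod 47 = 22
-1728 * (4 a)^3 = -1728 * (4*3)^3 mod 47 = 20
j = 20 * 22^(-1) mod 47 = 18

j = 18 (mod 47)


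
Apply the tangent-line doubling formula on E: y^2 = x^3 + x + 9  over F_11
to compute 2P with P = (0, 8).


Doubling: s = (3 x1^2 + a) / (2 y1)
s = (3*0^2 + 1) / (2*8) mod 11 = 9
x3 = s^2 - 2 x1 mod 11 = 9^2 - 2*0 = 4
y3 = s (x1 - x3) - y1 mod 11 = 9 * (0 - 4) - 8 = 0

2P = (4, 0)


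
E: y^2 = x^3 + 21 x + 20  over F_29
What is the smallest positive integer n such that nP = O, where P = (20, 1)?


Compute successive multiples of P until we hit O:
  1P = (20, 1)
  2P = (13, 24)
  3P = (21, 23)
  4P = (8, 2)
  5P = (0, 7)
  6P = (3, 20)
  7P = (22, 20)
  8P = (12, 17)
  ... (continuing to 33P)
  33P = O

ord(P) = 33


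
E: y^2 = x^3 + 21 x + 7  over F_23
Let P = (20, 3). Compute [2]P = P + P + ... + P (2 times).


k = 2 = 10_2 (binary, LSB first: 01)
Double-and-add from P = (20, 3):
  bit 0 = 0: acc unchanged = O
  bit 1 = 1: acc = O + (1, 11) = (1, 11)

2P = (1, 11)


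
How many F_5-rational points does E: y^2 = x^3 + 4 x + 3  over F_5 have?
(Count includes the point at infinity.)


For each x in F_5, count y with y^2 = x^3 + 4 x + 3 mod 5:
  x = 2: RHS = 4, y in [2, 3]  -> 2 point(s)
Affine points: 2. Add the point at infinity: total = 3.

#E(F_5) = 3


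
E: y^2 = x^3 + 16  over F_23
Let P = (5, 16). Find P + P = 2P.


Doubling: s = (3 x1^2 + a) / (2 y1)
s = (3*5^2 + 0) / (2*16) mod 23 = 16
x3 = s^2 - 2 x1 mod 23 = 16^2 - 2*5 = 16
y3 = s (x1 - x3) - y1 mod 23 = 16 * (5 - 16) - 16 = 15

2P = (16, 15)


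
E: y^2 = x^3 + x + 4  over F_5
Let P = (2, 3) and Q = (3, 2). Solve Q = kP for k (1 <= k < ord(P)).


Enumerate multiples of P until we hit Q = (3, 2):
  1P = (2, 3)
  2P = (0, 3)
  3P = (3, 2)
Match found at i = 3.

k = 3


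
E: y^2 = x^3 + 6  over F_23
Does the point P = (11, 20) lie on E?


Check whether y^2 = x^3 + 0 x + 6 (mod 23) for (x, y) = (11, 20).
LHS: y^2 = 20^2 mod 23 = 9
RHS: x^3 + 0 x + 6 = 11^3 + 0*11 + 6 mod 23 = 3
LHS != RHS

No, not on the curve


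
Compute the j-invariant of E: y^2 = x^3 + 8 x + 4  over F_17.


Delta = -16(4 a^3 + 27 b^2) mod 17 = 15
-1728 * (4 a)^3 = -1728 * (4*8)^3 mod 17 = 3
j = 3 * 15^(-1) mod 17 = 7

j = 7 (mod 17)


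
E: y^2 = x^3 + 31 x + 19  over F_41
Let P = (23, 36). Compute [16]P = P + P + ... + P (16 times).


k = 16 = 10000_2 (binary, LSB first: 00001)
Double-and-add from P = (23, 36):
  bit 0 = 0: acc unchanged = O
  bit 1 = 0: acc unchanged = O
  bit 2 = 0: acc unchanged = O
  bit 3 = 0: acc unchanged = O
  bit 4 = 1: acc = O + (3, 37) = (3, 37)

16P = (3, 37)


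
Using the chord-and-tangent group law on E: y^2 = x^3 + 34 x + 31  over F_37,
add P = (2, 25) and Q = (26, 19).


P != Q, so use the chord formula.
s = (y2 - y1) / (x2 - x1) = (31) / (24) mod 37 = 9
x3 = s^2 - x1 - x2 mod 37 = 9^2 - 2 - 26 = 16
y3 = s (x1 - x3) - y1 mod 37 = 9 * (2 - 16) - 25 = 34

P + Q = (16, 34)


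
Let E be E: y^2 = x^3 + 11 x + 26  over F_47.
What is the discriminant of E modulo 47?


4 a^3 + 27 b^2 = 4*11^3 + 27*26^2 = 5324 + 18252 = 23576
Delta = -16 * (23576) = -377216
Delta mod 47 = 6

Delta = 6 (mod 47)


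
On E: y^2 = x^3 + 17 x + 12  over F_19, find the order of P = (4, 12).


Compute successive multiples of P until we hit O:
  1P = (4, 12)
  2P = (9, 18)
  3P = (12, 5)
  4P = (10, 17)
  5P = (2, 15)
  6P = (1, 12)
  7P = (14, 7)
  8P = (6, 8)
  ... (continuing to 19P)
  19P = O

ord(P) = 19


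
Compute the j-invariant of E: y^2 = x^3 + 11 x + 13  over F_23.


Delta = -16(4 a^3 + 27 b^2) mod 23 = 2
-1728 * (4 a)^3 = -1728 * (4*11)^3 mod 23 = 1
j = 1 * 2^(-1) mod 23 = 12

j = 12 (mod 23)


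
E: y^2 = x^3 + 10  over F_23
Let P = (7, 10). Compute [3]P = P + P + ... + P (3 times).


k = 3 = 11_2 (binary, LSB first: 11)
Double-and-add from P = (7, 10):
  bit 0 = 1: acc = O + (7, 10) = (7, 10)
  bit 1 = 1: acc = (7, 10) + (18, 0) = (7, 13)

3P = (7, 13)


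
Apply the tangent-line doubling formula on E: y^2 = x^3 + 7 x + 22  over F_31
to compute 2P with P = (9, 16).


Doubling: s = (3 x1^2 + a) / (2 y1)
s = (3*9^2 + 7) / (2*16) mod 31 = 2
x3 = s^2 - 2 x1 mod 31 = 2^2 - 2*9 = 17
y3 = s (x1 - x3) - y1 mod 31 = 2 * (9 - 17) - 16 = 30

2P = (17, 30)


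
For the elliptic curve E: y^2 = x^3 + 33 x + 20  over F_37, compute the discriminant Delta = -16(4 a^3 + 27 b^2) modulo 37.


4 a^3 + 27 b^2 = 4*33^3 + 27*20^2 = 143748 + 10800 = 154548
Delta = -16 * (154548) = -2472768
Delta mod 37 = 16

Delta = 16 (mod 37)


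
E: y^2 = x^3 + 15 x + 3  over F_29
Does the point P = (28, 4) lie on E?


Check whether y^2 = x^3 + 15 x + 3 (mod 29) for (x, y) = (28, 4).
LHS: y^2 = 4^2 mod 29 = 16
RHS: x^3 + 15 x + 3 = 28^3 + 15*28 + 3 mod 29 = 16
LHS = RHS

Yes, on the curve


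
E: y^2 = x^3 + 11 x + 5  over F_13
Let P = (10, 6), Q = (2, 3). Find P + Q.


P != Q, so use the chord formula.
s = (y2 - y1) / (x2 - x1) = (10) / (5) mod 13 = 2
x3 = s^2 - x1 - x2 mod 13 = 2^2 - 10 - 2 = 5
y3 = s (x1 - x3) - y1 mod 13 = 2 * (10 - 5) - 6 = 4

P + Q = (5, 4)


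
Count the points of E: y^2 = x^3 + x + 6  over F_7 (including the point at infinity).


For each x in F_7, count y with y^2 = x^3 + 1 x + 6 mod 7:
  x = 1: RHS = 1, y in [1, 6]  -> 2 point(s)
  x = 2: RHS = 2, y in [3, 4]  -> 2 point(s)
  x = 3: RHS = 1, y in [1, 6]  -> 2 point(s)
  x = 4: RHS = 4, y in [2, 5]  -> 2 point(s)
  x = 6: RHS = 4, y in [2, 5]  -> 2 point(s)
Affine points: 10. Add the point at infinity: total = 11.

#E(F_7) = 11


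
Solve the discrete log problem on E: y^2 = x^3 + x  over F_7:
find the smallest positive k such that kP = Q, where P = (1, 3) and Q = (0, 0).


Enumerate multiples of P until we hit Q = (0, 0):
  1P = (1, 3)
  2P = (0, 0)
Match found at i = 2.

k = 2


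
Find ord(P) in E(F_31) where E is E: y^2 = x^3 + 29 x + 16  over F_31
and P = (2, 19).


Compute successive multiples of P until we hit O:
  1P = (2, 19)
  2P = (5, 21)
  3P = (21, 20)
  4P = (22, 24)
  5P = (9, 18)
  6P = (8, 4)
  7P = (4, 17)
  8P = (26, 5)
  ... (continuing to 35P)
  35P = O

ord(P) = 35


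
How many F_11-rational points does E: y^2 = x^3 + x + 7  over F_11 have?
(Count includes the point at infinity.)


For each x in F_11, count y with y^2 = x^3 + 1 x + 7 mod 11:
  x = 1: RHS = 9, y in [3, 8]  -> 2 point(s)
  x = 3: RHS = 4, y in [2, 9]  -> 2 point(s)
  x = 4: RHS = 9, y in [3, 8]  -> 2 point(s)
  x = 5: RHS = 5, y in [4, 7]  -> 2 point(s)
  x = 6: RHS = 9, y in [3, 8]  -> 2 point(s)
  x = 7: RHS = 5, y in [4, 7]  -> 2 point(s)
  x = 10: RHS = 5, y in [4, 7]  -> 2 point(s)
Affine points: 14. Add the point at infinity: total = 15.

#E(F_11) = 15


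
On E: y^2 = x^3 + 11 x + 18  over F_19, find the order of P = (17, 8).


Compute successive multiples of P until we hit O:
  1P = (17, 8)
  2P = (10, 8)
  3P = (11, 11)
  4P = (15, 10)
  5P = (7, 1)
  6P = (1, 7)
  7P = (18, 5)
  8P = (12, 15)
  ... (continuing to 19P)
  19P = O

ord(P) = 19


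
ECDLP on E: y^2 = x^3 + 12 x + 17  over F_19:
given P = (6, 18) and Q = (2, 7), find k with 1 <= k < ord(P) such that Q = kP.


Enumerate multiples of P until we hit Q = (2, 7):
  1P = (6, 18)
  2P = (16, 12)
  3P = (8, 6)
  4P = (3, 2)
  5P = (11, 6)
  6P = (7, 11)
  7P = (17, 2)
  8P = (0, 13)
  9P = (10, 4)
  10P = (1, 12)
  11P = (18, 17)
  12P = (2, 7)
Match found at i = 12.

k = 12


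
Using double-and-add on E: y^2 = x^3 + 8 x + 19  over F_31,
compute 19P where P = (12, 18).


k = 19 = 10011_2 (binary, LSB first: 11001)
Double-and-add from P = (12, 18):
  bit 0 = 1: acc = O + (12, 18) = (12, 18)
  bit 1 = 1: acc = (12, 18) + (1, 20) = (27, 27)
  bit 2 = 0: acc unchanged = (27, 27)
  bit 3 = 0: acc unchanged = (27, 27)
  bit 4 = 1: acc = (27, 27) + (3, 16) = (6, 2)

19P = (6, 2)


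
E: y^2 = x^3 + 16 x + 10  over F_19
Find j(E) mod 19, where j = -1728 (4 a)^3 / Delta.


Delta = -16(4 a^3 + 27 b^2) mod 19 = 5
-1728 * (4 a)^3 = -1728 * (4*16)^3 mod 19 = 1
j = 1 * 5^(-1) mod 19 = 4

j = 4 (mod 19)


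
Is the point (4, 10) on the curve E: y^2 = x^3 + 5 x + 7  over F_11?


Check whether y^2 = x^3 + 5 x + 7 (mod 11) for (x, y) = (4, 10).
LHS: y^2 = 10^2 mod 11 = 1
RHS: x^3 + 5 x + 7 = 4^3 + 5*4 + 7 mod 11 = 3
LHS != RHS

No, not on the curve


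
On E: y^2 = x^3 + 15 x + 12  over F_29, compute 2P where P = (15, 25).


Doubling: s = (3 x1^2 + a) / (2 y1)
s = (3*15^2 + 15) / (2*25) mod 29 = 8
x3 = s^2 - 2 x1 mod 29 = 8^2 - 2*15 = 5
y3 = s (x1 - x3) - y1 mod 29 = 8 * (15 - 5) - 25 = 26

2P = (5, 26)


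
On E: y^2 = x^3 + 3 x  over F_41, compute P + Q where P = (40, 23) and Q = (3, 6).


P != Q, so use the chord formula.
s = (y2 - y1) / (x2 - x1) = (24) / (4) mod 41 = 6
x3 = s^2 - x1 - x2 mod 41 = 6^2 - 40 - 3 = 34
y3 = s (x1 - x3) - y1 mod 41 = 6 * (40 - 34) - 23 = 13

P + Q = (34, 13)


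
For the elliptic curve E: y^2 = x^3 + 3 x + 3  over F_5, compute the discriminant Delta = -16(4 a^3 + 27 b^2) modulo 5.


4 a^3 + 27 b^2 = 4*3^3 + 27*3^2 = 108 + 243 = 351
Delta = -16 * (351) = -5616
Delta mod 5 = 4

Delta = 4 (mod 5)


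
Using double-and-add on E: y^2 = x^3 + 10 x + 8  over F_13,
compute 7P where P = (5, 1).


k = 7 = 111_2 (binary, LSB first: 111)
Double-and-add from P = (5, 1):
  bit 0 = 1: acc = O + (5, 1) = (5, 1)
  bit 1 = 1: acc = (5, 1) + (12, 7) = (10, 4)
  bit 2 = 1: acc = (10, 4) + (2, 6) = (10, 9)

7P = (10, 9)


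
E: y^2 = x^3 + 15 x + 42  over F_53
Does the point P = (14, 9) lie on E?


Check whether y^2 = x^3 + 15 x + 42 (mod 53) for (x, y) = (14, 9).
LHS: y^2 = 9^2 mod 53 = 28
RHS: x^3 + 15 x + 42 = 14^3 + 15*14 + 42 mod 53 = 28
LHS = RHS

Yes, on the curve


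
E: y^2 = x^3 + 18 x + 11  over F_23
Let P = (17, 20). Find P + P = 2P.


Doubling: s = (3 x1^2 + a) / (2 y1)
s = (3*17^2 + 18) / (2*20) mod 23 = 2
x3 = s^2 - 2 x1 mod 23 = 2^2 - 2*17 = 16
y3 = s (x1 - x3) - y1 mod 23 = 2 * (17 - 16) - 20 = 5

2P = (16, 5)


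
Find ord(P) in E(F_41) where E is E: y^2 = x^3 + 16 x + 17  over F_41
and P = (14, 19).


Compute successive multiples of P until we hit O:
  1P = (14, 19)
  2P = (31, 28)
  3P = (16, 33)
  4P = (19, 28)
  5P = (26, 25)
  6P = (32, 13)
  7P = (27, 40)
  8P = (39, 10)
  ... (continuing to 42P)
  42P = O

ord(P) = 42


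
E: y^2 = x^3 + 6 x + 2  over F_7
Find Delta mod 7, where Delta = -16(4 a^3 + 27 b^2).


4 a^3 + 27 b^2 = 4*6^3 + 27*2^2 = 864 + 108 = 972
Delta = -16 * (972) = -15552
Delta mod 7 = 2

Delta = 2 (mod 7)


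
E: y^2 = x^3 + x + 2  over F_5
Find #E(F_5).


For each x in F_5, count y with y^2 = x^3 + 1 x + 2 mod 5:
  x = 1: RHS = 4, y in [2, 3]  -> 2 point(s)
  x = 4: RHS = 0, y in [0]  -> 1 point(s)
Affine points: 3. Add the point at infinity: total = 4.

#E(F_5) = 4


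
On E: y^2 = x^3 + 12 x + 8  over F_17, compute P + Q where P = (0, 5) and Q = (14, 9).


P != Q, so use the chord formula.
s = (y2 - y1) / (x2 - x1) = (4) / (14) mod 17 = 10
x3 = s^2 - x1 - x2 mod 17 = 10^2 - 0 - 14 = 1
y3 = s (x1 - x3) - y1 mod 17 = 10 * (0 - 1) - 5 = 2

P + Q = (1, 2)


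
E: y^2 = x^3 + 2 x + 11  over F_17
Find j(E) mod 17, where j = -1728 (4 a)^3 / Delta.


Delta = -16(4 a^3 + 27 b^2) mod 17 = 1
-1728 * (4 a)^3 = -1728 * (4*2)^3 mod 17 = 12
j = 12 * 1^(-1) mod 17 = 12

j = 12 (mod 17)


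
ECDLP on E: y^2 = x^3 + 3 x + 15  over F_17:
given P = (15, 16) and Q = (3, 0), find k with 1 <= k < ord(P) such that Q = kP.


Enumerate multiples of P until we hit Q = (3, 0):
  1P = (15, 16)
  2P = (5, 11)
  3P = (10, 12)
  4P = (11, 11)
  5P = (0, 7)
  6P = (1, 6)
  7P = (14, 9)
  8P = (3, 0)
Match found at i = 8.

k = 8


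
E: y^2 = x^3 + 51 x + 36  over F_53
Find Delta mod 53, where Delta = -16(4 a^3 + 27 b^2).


4 a^3 + 27 b^2 = 4*51^3 + 27*36^2 = 530604 + 34992 = 565596
Delta = -16 * (565596) = -9049536
Delta mod 53 = 2

Delta = 2 (mod 53)


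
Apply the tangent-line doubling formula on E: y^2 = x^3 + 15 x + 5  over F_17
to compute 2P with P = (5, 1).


Doubling: s = (3 x1^2 + a) / (2 y1)
s = (3*5^2 + 15) / (2*1) mod 17 = 11
x3 = s^2 - 2 x1 mod 17 = 11^2 - 2*5 = 9
y3 = s (x1 - x3) - y1 mod 17 = 11 * (5 - 9) - 1 = 6

2P = (9, 6)


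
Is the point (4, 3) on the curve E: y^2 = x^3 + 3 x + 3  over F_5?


Check whether y^2 = x^3 + 3 x + 3 (mod 5) for (x, y) = (4, 3).
LHS: y^2 = 3^2 mod 5 = 4
RHS: x^3 + 3 x + 3 = 4^3 + 3*4 + 3 mod 5 = 4
LHS = RHS

Yes, on the curve


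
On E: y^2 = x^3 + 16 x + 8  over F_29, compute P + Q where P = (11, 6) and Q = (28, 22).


P != Q, so use the chord formula.
s = (y2 - y1) / (x2 - x1) = (16) / (17) mod 29 = 18
x3 = s^2 - x1 - x2 mod 29 = 18^2 - 11 - 28 = 24
y3 = s (x1 - x3) - y1 mod 29 = 18 * (11 - 24) - 6 = 21

P + Q = (24, 21)


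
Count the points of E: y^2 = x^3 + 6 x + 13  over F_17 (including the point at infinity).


For each x in F_17, count y with y^2 = x^3 + 6 x + 13 mod 17:
  x = 0: RHS = 13, y in [8, 9]  -> 2 point(s)
  x = 2: RHS = 16, y in [4, 13]  -> 2 point(s)
  x = 4: RHS = 16, y in [4, 13]  -> 2 point(s)
  x = 5: RHS = 15, y in [7, 10]  -> 2 point(s)
  x = 10: RHS = 2, y in [6, 11]  -> 2 point(s)
  x = 11: RHS = 16, y in [4, 13]  -> 2 point(s)
  x = 14: RHS = 2, y in [6, 11]  -> 2 point(s)
Affine points: 14. Add the point at infinity: total = 15.

#E(F_17) = 15


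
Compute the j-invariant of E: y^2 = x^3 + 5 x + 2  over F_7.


Delta = -16(4 a^3 + 27 b^2) mod 7 = 2
-1728 * (4 a)^3 = -1728 * (4*5)^3 mod 7 = 6
j = 6 * 2^(-1) mod 7 = 3

j = 3 (mod 7)


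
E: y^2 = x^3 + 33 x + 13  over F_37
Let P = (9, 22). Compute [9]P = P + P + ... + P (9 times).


k = 9 = 1001_2 (binary, LSB first: 1001)
Double-and-add from P = (9, 22):
  bit 0 = 1: acc = O + (9, 22) = (9, 22)
  bit 1 = 0: acc unchanged = (9, 22)
  bit 2 = 0: acc unchanged = (9, 22)
  bit 3 = 1: acc = (9, 22) + (26, 13) = (1, 26)

9P = (1, 26)


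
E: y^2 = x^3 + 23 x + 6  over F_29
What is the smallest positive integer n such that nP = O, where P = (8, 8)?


Compute successive multiples of P until we hit O:
  1P = (8, 8)
  2P = (19, 20)
  3P = (25, 13)
  4P = (0, 8)
  5P = (21, 21)
  6P = (1, 28)
  7P = (11, 13)
  8P = (16, 27)
  ... (continuing to 22P)
  22P = O

ord(P) = 22


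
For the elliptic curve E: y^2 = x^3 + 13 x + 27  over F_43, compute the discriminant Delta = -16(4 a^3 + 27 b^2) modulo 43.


4 a^3 + 27 b^2 = 4*13^3 + 27*27^2 = 8788 + 19683 = 28471
Delta = -16 * (28471) = -455536
Delta mod 43 = 6

Delta = 6 (mod 43)


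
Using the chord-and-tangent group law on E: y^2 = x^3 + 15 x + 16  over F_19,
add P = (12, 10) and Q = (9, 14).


P != Q, so use the chord formula.
s = (y2 - y1) / (x2 - x1) = (4) / (16) mod 19 = 5
x3 = s^2 - x1 - x2 mod 19 = 5^2 - 12 - 9 = 4
y3 = s (x1 - x3) - y1 mod 19 = 5 * (12 - 4) - 10 = 11

P + Q = (4, 11)


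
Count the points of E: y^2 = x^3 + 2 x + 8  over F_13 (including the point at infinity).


For each x in F_13, count y with y^2 = x^3 + 2 x + 8 mod 13:
  x = 5: RHS = 0, y in [0]  -> 1 point(s)
  x = 7: RHS = 1, y in [1, 12]  -> 2 point(s)
  x = 8: RHS = 3, y in [4, 9]  -> 2 point(s)
  x = 9: RHS = 1, y in [1, 12]  -> 2 point(s)
  x = 10: RHS = 1, y in [1, 12]  -> 2 point(s)
  x = 11: RHS = 9, y in [3, 10]  -> 2 point(s)
Affine points: 11. Add the point at infinity: total = 12.

#E(F_13) = 12


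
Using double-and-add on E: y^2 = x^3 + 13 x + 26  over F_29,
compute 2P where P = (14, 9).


k = 2 = 10_2 (binary, LSB first: 01)
Double-and-add from P = (14, 9):
  bit 0 = 0: acc unchanged = O
  bit 1 = 1: acc = O + (8, 27) = (8, 27)

2P = (8, 27)


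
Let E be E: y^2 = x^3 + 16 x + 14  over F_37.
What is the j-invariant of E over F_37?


Delta = -16(4 a^3 + 27 b^2) mod 37 = 22
-1728 * (4 a)^3 = -1728 * (4*16)^3 mod 37 = 26
j = 26 * 22^(-1) mod 37 = 18

j = 18 (mod 37)


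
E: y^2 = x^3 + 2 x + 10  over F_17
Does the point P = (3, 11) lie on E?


Check whether y^2 = x^3 + 2 x + 10 (mod 17) for (x, y) = (3, 11).
LHS: y^2 = 11^2 mod 17 = 2
RHS: x^3 + 2 x + 10 = 3^3 + 2*3 + 10 mod 17 = 9
LHS != RHS

No, not on the curve


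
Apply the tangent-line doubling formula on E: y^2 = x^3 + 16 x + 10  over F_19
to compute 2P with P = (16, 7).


Doubling: s = (3 x1^2 + a) / (2 y1)
s = (3*16^2 + 16) / (2*7) mod 19 = 18
x3 = s^2 - 2 x1 mod 19 = 18^2 - 2*16 = 7
y3 = s (x1 - x3) - y1 mod 19 = 18 * (16 - 7) - 7 = 3

2P = (7, 3)


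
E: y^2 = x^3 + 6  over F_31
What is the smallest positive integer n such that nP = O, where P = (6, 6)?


Compute successive multiples of P until we hit O:
  1P = (6, 6)
  2P = (7, 16)
  3P = (25, 21)
  4P = (19, 18)
  5P = (3, 23)
  6P = (30, 6)
  7P = (26, 25)
  8P = (13, 23)
  ... (continuing to 43P)
  43P = O

ord(P) = 43


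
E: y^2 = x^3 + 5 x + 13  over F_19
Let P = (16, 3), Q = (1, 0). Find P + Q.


P != Q, so use the chord formula.
s = (y2 - y1) / (x2 - x1) = (16) / (4) mod 19 = 4
x3 = s^2 - x1 - x2 mod 19 = 4^2 - 16 - 1 = 18
y3 = s (x1 - x3) - y1 mod 19 = 4 * (16 - 18) - 3 = 8

P + Q = (18, 8)


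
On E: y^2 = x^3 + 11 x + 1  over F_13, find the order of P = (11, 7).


Compute successive multiples of P until we hit O:
  1P = (11, 7)
  2P = (0, 12)
  3P = (5, 8)
  4P = (1, 0)
  5P = (5, 5)
  6P = (0, 1)
  7P = (11, 6)
  8P = O

ord(P) = 8


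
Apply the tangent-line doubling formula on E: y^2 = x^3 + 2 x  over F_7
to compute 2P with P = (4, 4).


Doubling: s = (3 x1^2 + a) / (2 y1)
s = (3*4^2 + 2) / (2*4) mod 7 = 1
x3 = s^2 - 2 x1 mod 7 = 1^2 - 2*4 = 0
y3 = s (x1 - x3) - y1 mod 7 = 1 * (4 - 0) - 4 = 0

2P = (0, 0)


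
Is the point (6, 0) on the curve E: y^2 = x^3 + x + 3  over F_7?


Check whether y^2 = x^3 + 1 x + 3 (mod 7) for (x, y) = (6, 0).
LHS: y^2 = 0^2 mod 7 = 0
RHS: x^3 + 1 x + 3 = 6^3 + 1*6 + 3 mod 7 = 1
LHS != RHS

No, not on the curve


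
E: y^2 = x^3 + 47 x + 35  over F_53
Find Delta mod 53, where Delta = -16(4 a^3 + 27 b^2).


4 a^3 + 27 b^2 = 4*47^3 + 27*35^2 = 415292 + 33075 = 448367
Delta = -16 * (448367) = -7173872
Delta mod 53 = 49

Delta = 49 (mod 53)


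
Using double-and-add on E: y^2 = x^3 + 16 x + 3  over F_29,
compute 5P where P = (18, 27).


k = 5 = 101_2 (binary, LSB first: 101)
Double-and-add from P = (18, 27):
  bit 0 = 1: acc = O + (18, 27) = (18, 27)
  bit 1 = 0: acc unchanged = (18, 27)
  bit 2 = 1: acc = (18, 27) + (24, 1) = (9, 21)

5P = (9, 21)


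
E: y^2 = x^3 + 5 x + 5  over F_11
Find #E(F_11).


For each x in F_11, count y with y^2 = x^3 + 5 x + 5 mod 11:
  x = 0: RHS = 5, y in [4, 7]  -> 2 point(s)
  x = 1: RHS = 0, y in [0]  -> 1 point(s)
  x = 2: RHS = 1, y in [1, 10]  -> 2 point(s)
  x = 3: RHS = 3, y in [5, 6]  -> 2 point(s)
  x = 4: RHS = 1, y in [1, 10]  -> 2 point(s)
  x = 5: RHS = 1, y in [1, 10]  -> 2 point(s)
  x = 6: RHS = 9, y in [3, 8]  -> 2 point(s)
  x = 7: RHS = 9, y in [3, 8]  -> 2 point(s)
  x = 9: RHS = 9, y in [3, 8]  -> 2 point(s)
Affine points: 17. Add the point at infinity: total = 18.

#E(F_11) = 18


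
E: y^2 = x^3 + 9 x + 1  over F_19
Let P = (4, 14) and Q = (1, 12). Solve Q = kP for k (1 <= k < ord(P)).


Enumerate multiples of P until we hit Q = (1, 12):
  1P = (4, 14)
  2P = (11, 5)
  3P = (1, 12)
Match found at i = 3.

k = 3


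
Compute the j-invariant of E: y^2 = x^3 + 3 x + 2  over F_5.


Delta = -16(4 a^3 + 27 b^2) mod 5 = 4
-1728 * (4 a)^3 = -1728 * (4*3)^3 mod 5 = 1
j = 1 * 4^(-1) mod 5 = 4

j = 4 (mod 5)


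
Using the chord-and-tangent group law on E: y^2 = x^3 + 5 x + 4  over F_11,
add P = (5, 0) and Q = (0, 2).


P != Q, so use the chord formula.
s = (y2 - y1) / (x2 - x1) = (2) / (6) mod 11 = 4
x3 = s^2 - x1 - x2 mod 11 = 4^2 - 5 - 0 = 0
y3 = s (x1 - x3) - y1 mod 11 = 4 * (5 - 0) - 0 = 9

P + Q = (0, 9)
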